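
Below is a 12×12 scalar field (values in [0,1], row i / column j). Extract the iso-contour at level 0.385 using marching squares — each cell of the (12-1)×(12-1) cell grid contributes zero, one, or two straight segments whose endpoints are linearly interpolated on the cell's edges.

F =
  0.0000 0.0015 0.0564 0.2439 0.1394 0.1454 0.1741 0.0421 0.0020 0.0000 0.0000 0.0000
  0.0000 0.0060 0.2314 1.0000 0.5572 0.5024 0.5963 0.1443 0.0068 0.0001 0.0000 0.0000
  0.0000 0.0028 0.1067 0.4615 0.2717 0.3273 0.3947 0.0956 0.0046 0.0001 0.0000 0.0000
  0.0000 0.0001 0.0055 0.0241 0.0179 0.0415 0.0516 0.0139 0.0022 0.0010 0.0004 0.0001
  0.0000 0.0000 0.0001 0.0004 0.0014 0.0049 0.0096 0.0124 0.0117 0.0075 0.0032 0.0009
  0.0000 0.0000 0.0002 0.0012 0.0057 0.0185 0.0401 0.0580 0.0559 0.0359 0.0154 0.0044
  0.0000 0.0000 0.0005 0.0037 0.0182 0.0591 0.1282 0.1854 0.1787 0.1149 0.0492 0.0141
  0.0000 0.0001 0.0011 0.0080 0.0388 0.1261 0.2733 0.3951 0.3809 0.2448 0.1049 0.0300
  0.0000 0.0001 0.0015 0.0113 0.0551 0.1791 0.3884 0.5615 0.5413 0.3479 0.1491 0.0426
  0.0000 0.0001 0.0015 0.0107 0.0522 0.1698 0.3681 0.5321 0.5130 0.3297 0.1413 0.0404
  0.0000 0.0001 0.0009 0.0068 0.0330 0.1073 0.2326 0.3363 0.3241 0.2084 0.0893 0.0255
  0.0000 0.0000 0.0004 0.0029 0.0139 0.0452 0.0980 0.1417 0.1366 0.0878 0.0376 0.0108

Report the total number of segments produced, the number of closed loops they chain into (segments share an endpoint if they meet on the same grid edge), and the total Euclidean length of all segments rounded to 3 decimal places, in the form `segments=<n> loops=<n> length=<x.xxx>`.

cell (0,2): code 0100 → (0.187,3.000)–(1.000,2.200)
cell (0,3): code 1100 → (0.588,4.000)–(0.187,3.000)
cell (0,4): code 1100 → (0.671,5.000)–(0.588,4.000)
cell (0,5): code 1100 → (0.500,6.000)–(0.671,5.000)
cell (0,6): code 1000 → (1.000,6.467)–(0.500,6.000)
cell (1,2): code 0110 → (1.000,2.200)–(2.000,2.784)
cell (1,3): code 1011 → (2.000,3.403)–(1.603,4.000)
cell (1,4): code 0011 → (1.603,4.000)–(1.670,5.000)
cell (1,5): code 0111 → (1.670,5.000)–(2.000,5.856)
cell (1,6): code 1001 → (2.000,6.032)–(1.000,6.467)
cell (2,2): code 0010 → (2.000,2.784)–(2.175,3.000)
cell (2,3): code 0001 → (2.175,3.000)–(2.000,3.403)
cell (2,5): code 0010 → (2.000,5.856)–(2.028,6.000)
cell (2,6): code 0001 → (2.028,6.000)–(2.000,6.032)
cell (6,6): code 0100 → (6.952,7.000)–(7.000,6.917)
cell (6,7): code 1000 → (7.000,7.711)–(6.952,7.000)
cell (7,5): code 0100 → (7.970,6.000)–(8.000,5.984)
cell (7,6): code 1110 → (7.000,6.917)–(7.970,6.000)
cell (7,7): code 1101 → (7.026,8.000)–(7.000,7.711)
cell (7,8): code 1000 → (8.000,8.808)–(7.026,8.000)
cell (8,5): code 0010 → (8.000,5.984)–(8.167,6.000)
cell (8,6): code 0111 → (8.167,6.000)–(9.000,6.103)
cell (8,8): code 1001 → (9.000,8.698)–(8.000,8.808)
cell (9,6): code 0010 → (9.000,6.103)–(9.751,7.000)
cell (9,7): code 0011 → (9.751,7.000)–(9.678,8.000)
cell (9,8): code 0001 → (9.678,8.000)–(9.000,8.698)
total: 26 segments, chained into 2 closed loop(s), length Σ = 19.605800

segments=26 loops=2 length=19.606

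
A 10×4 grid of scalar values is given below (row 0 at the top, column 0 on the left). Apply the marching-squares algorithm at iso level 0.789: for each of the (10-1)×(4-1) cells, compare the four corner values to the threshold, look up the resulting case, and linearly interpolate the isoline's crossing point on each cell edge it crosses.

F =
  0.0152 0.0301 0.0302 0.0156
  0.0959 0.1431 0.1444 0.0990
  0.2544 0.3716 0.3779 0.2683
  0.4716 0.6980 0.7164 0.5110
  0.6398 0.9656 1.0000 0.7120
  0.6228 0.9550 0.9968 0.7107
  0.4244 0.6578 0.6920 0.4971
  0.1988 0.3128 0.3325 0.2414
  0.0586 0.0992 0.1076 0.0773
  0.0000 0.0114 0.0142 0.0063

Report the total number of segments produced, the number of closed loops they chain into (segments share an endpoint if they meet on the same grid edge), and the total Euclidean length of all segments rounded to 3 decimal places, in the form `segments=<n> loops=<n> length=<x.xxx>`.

segments=8 loops=1 length=7.656

cell (3,0): code 0100 → (3.340,1.000)–(4.000,0.458)
cell (3,1): code 1100 → (3.256,2.000)–(3.340,1.000)
cell (3,2): code 1000 → (4.000,2.733)–(3.256,2.000)
cell (4,0): code 0110 → (4.000,0.458)–(5.000,0.500)
cell (4,2): code 1001 → (5.000,2.726)–(4.000,2.733)
cell (5,0): code 0010 → (5.000,0.500)–(5.559,1.000)
cell (5,1): code 0011 → (5.559,1.000)–(5.682,2.000)
cell (5,2): code 0001 → (5.682,2.000)–(5.000,2.726)
total: 8 segments, chained into 1 closed loop(s), length Σ = 7.655804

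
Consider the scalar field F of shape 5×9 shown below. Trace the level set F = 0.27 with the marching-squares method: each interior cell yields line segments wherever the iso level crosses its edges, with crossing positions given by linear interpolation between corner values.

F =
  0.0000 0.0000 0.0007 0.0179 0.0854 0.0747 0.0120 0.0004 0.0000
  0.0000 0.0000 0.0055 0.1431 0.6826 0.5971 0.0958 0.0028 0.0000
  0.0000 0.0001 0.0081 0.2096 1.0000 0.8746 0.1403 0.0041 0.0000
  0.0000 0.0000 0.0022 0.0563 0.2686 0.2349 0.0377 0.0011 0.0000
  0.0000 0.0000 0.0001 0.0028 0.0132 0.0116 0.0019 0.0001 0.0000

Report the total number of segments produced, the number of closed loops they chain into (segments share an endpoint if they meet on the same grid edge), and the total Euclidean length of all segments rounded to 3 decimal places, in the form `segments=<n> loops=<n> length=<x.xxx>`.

cell (0,3): code 0100 → (0.309,4.000)–(1.000,3.235)
cell (0,4): code 1100 → (0.374,5.000)–(0.309,4.000)
cell (0,5): code 1000 → (1.000,5.653)–(0.374,5.000)
cell (1,3): code 0110 → (1.000,3.235)–(2.000,3.076)
cell (1,5): code 1001 → (2.000,5.823)–(1.000,5.653)
cell (2,3): code 0010 → (2.000,3.076)–(2.998,4.000)
cell (2,4): code 0011 → (2.998,4.000)–(2.945,5.000)
cell (2,5): code 0001 → (2.945,5.000)–(2.000,5.823)
total: 8 segments, chained into 1 closed loop(s), length Σ = 8.578819

segments=8 loops=1 length=8.579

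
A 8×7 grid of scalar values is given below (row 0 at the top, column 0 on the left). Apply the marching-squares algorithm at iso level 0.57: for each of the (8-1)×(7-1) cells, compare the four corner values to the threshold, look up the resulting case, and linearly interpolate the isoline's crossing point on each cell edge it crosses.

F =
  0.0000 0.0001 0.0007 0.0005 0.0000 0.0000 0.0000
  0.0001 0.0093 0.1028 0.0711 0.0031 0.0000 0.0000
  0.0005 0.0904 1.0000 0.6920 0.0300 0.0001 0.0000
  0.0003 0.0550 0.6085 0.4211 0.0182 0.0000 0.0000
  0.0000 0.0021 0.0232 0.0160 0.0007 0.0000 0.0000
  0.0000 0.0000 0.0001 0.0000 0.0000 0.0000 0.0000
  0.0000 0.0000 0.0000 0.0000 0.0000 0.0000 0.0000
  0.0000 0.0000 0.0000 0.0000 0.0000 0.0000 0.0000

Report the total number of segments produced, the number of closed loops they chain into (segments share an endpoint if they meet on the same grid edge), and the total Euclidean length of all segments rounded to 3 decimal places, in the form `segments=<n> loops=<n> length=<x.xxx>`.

segments=8 loops=1 length=4.824

cell (1,1): code 0100 → (1.521,2.000)–(2.000,1.527)
cell (1,2): code 1100 → (1.804,3.000)–(1.521,2.000)
cell (1,3): code 1000 → (2.000,3.184)–(1.804,3.000)
cell (2,1): code 0110 → (2.000,1.527)–(3.000,1.930)
cell (2,2): code 1011 → (3.000,2.205)–(2.450,3.000)
cell (2,3): code 0001 → (2.450,3.000)–(2.000,3.184)
cell (3,1): code 0010 → (3.000,1.930)–(3.066,2.000)
cell (3,2): code 0001 → (3.066,2.000)–(3.000,2.205)
total: 8 segments, chained into 1 closed loop(s), length Σ = 4.824199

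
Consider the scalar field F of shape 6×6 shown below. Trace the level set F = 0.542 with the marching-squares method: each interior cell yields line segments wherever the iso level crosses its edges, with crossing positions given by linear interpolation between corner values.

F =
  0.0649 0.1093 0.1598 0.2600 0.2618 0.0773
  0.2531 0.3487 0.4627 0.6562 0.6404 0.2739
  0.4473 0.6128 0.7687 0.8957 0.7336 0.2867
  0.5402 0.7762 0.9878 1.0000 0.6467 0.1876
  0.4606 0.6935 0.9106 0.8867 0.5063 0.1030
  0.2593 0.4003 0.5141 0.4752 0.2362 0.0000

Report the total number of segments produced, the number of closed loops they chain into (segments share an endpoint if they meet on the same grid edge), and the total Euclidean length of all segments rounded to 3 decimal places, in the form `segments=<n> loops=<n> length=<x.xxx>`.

cell (0,2): code 0100 → (0.712,3.000)–(1.000,2.410)
cell (0,3): code 1100 → (0.740,4.000)–(0.712,3.000)
cell (0,4): code 1000 → (1.000,4.268)–(0.740,4.000)
cell (1,0): code 0100 → (1.732,1.000)–(2.000,0.572)
cell (1,1): code 1100 → (1.259,2.000)–(1.732,1.000)
cell (1,2): code 1110 → (1.000,2.410)–(1.259,2.000)
cell (1,4): code 1001 → (2.000,4.429)–(1.000,4.268)
cell (2,0): code 0110 → (2.000,0.572)–(3.000,0.008)
cell (2,4): code 1001 → (3.000,4.228)–(2.000,4.429)
cell (3,0): code 0110 → (3.000,0.008)–(4.000,0.350)
cell (3,3): code 1011 → (4.000,3.906)–(3.746,4.000)
cell (3,4): code 0001 → (3.746,4.000)–(3.000,4.228)
cell (4,0): code 0010 → (4.000,0.350)–(4.517,1.000)
cell (4,1): code 0011 → (4.517,1.000)–(4.930,2.000)
cell (4,2): code 0011 → (4.930,2.000)–(4.838,3.000)
cell (4,3): code 0001 → (4.838,3.000)–(4.000,3.906)
total: 16 segments, chained into 1 closed loop(s), length Σ = 13.566369

segments=16 loops=1 length=13.566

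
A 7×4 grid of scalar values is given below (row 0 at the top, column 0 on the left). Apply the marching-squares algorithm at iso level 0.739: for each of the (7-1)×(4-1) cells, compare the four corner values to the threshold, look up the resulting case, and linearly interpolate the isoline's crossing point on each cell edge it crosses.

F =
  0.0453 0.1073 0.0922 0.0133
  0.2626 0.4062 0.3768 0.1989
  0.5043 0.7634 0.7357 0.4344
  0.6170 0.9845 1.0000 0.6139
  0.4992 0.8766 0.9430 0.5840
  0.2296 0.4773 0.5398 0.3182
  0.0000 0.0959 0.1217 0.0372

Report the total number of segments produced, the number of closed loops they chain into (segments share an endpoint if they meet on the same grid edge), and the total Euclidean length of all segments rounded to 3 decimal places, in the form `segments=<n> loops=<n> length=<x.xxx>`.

segments=10 loops=1 length=7.796

cell (1,0): code 0100 → (1.932,1.000)–(2.000,0.906)
cell (1,1): code 1000 → (2.000,1.881)–(1.932,1.000)
cell (2,0): code 0110 → (2.000,0.906)–(3.000,0.332)
cell (2,1): code 1101 → (2.012,2.000)–(2.000,1.881)
cell (2,2): code 1000 → (3.000,2.676)–(2.012,2.000)
cell (3,0): code 0110 → (3.000,0.332)–(4.000,0.635)
cell (3,2): code 1001 → (4.000,2.568)–(3.000,2.676)
cell (4,0): code 0010 → (4.000,0.635)–(4.345,1.000)
cell (4,1): code 0011 → (4.345,1.000)–(4.506,2.000)
cell (4,2): code 0001 → (4.506,2.000)–(4.000,2.568)
total: 10 segments, chained into 1 closed loop(s), length Σ = 7.795587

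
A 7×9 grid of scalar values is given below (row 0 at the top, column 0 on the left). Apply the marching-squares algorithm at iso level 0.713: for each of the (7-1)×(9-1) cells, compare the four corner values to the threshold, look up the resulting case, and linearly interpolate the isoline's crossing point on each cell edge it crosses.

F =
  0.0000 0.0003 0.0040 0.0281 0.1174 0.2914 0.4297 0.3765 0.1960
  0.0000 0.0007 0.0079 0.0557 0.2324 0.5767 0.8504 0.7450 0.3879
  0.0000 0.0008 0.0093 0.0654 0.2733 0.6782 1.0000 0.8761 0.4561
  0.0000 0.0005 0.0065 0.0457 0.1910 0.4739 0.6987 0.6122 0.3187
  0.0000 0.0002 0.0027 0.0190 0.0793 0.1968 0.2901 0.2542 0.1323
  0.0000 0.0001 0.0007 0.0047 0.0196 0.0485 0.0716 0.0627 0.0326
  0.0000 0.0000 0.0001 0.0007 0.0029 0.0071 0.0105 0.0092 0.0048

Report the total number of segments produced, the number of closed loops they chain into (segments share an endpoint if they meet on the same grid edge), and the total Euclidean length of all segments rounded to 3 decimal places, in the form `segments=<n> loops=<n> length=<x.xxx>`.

segments=8 loops=1 length=6.958

cell (0,5): code 0100 → (0.673,6.000)–(1.000,5.498)
cell (0,6): code 1100 → (0.913,7.000)–(0.673,6.000)
cell (0,7): code 1000 → (1.000,7.090)–(0.913,7.000)
cell (1,5): code 0110 → (1.000,5.498)–(2.000,5.108)
cell (1,7): code 1001 → (2.000,7.388)–(1.000,7.090)
cell (2,5): code 0010 → (2.000,5.108)–(2.953,6.000)
cell (2,6): code 0011 → (2.953,6.000)–(2.618,7.000)
cell (2,7): code 0001 → (2.618,7.000)–(2.000,7.388)
total: 8 segments, chained into 1 closed loop(s), length Σ = 6.958259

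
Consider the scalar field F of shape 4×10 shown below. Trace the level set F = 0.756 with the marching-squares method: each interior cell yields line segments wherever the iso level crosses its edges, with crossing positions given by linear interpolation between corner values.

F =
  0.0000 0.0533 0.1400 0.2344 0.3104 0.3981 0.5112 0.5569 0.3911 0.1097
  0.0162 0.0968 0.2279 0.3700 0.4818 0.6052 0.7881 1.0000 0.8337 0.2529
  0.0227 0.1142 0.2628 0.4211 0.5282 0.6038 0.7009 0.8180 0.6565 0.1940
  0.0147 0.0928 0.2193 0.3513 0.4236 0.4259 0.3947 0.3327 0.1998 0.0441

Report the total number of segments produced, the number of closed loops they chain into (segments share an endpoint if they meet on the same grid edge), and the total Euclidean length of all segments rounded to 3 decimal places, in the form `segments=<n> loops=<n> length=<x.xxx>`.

segments=10 loops=1 length=6.026

cell (0,5): code 0100 → (0.884,6.000)–(1.000,5.824)
cell (0,6): code 1100 → (0.449,7.000)–(0.884,6.000)
cell (0,7): code 1100 → (0.824,8.000)–(0.449,7.000)
cell (0,8): code 1000 → (1.000,8.134)–(0.824,8.000)
cell (1,5): code 0010 → (1.000,5.824)–(1.368,6.000)
cell (1,6): code 0111 → (1.368,6.000)–(2.000,6.471)
cell (1,7): code 1011 → (2.000,7.384)–(1.438,8.000)
cell (1,8): code 0001 → (1.438,8.000)–(1.000,8.134)
cell (2,6): code 0010 → (2.000,6.471)–(2.128,7.000)
cell (2,7): code 0001 → (2.128,7.000)–(2.000,7.384)
total: 10 segments, chained into 1 closed loop(s), length Σ = 6.026444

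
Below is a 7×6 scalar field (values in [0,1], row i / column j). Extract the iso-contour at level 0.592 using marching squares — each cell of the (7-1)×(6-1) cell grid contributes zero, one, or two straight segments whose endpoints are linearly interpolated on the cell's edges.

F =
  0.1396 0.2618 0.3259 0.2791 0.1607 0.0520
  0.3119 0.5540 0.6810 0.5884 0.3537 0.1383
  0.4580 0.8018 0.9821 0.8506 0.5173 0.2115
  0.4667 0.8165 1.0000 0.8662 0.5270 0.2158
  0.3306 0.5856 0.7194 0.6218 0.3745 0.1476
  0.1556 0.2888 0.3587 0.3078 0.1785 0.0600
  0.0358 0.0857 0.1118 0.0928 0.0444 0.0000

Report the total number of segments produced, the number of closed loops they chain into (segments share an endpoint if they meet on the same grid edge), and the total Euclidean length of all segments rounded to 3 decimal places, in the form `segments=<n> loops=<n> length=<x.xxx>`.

segments=14 loops=1 length=11.050

cell (0,1): code 0100 → (0.749,2.000)–(1.000,1.299)
cell (0,2): code 1000 → (1.000,2.961)–(0.749,2.000)
cell (1,0): code 0100 → (1.153,1.000)–(2.000,0.390)
cell (1,1): code 1110 → (1.000,1.299)–(1.153,1.000)
cell (1,2): code 1101 → (1.014,3.000)–(1.000,2.961)
cell (1,3): code 1000 → (2.000,3.776)–(1.014,3.000)
cell (2,0): code 0110 → (2.000,0.390)–(3.000,0.358)
cell (2,3): code 1001 → (3.000,3.808)–(2.000,3.776)
cell (3,0): code 0010 → (3.000,0.358)–(3.972,1.000)
cell (3,1): code 0111 → (3.972,1.000)–(4.000,1.048)
cell (3,3): code 1001 → (4.000,3.121)–(3.000,3.808)
cell (4,1): code 0010 → (4.000,1.048)–(4.353,2.000)
cell (4,2): code 0011 → (4.353,2.000)–(4.095,3.000)
cell (4,3): code 0001 → (4.095,3.000)–(4.000,3.121)
total: 14 segments, chained into 1 closed loop(s), length Σ = 11.050328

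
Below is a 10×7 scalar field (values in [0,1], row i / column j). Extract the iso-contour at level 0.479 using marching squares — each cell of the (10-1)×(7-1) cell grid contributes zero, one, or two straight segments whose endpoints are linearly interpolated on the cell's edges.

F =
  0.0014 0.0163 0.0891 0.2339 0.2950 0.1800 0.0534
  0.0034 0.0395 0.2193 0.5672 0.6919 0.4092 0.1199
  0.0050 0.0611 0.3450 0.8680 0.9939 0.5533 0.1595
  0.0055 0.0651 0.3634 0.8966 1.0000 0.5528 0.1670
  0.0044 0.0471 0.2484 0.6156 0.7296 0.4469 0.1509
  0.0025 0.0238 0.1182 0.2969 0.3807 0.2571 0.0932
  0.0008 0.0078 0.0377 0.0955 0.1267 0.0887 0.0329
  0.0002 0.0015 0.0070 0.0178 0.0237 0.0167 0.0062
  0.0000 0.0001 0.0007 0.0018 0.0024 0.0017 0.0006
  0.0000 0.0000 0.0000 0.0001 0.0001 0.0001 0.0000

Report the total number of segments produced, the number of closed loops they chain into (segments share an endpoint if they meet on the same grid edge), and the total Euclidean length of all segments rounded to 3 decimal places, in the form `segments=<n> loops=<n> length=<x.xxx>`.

cell (0,2): code 0100 → (0.735,3.000)–(1.000,2.746)
cell (0,3): code 1100 → (0.464,4.000)–(0.735,3.000)
cell (0,4): code 1000 → (1.000,4.753)–(0.464,4.000)
cell (1,2): code 0110 → (1.000,2.746)–(2.000,2.256)
cell (1,4): code 1101 → (1.484,5.000)–(1.000,4.753)
cell (1,5): code 1000 → (2.000,5.189)–(1.484,5.000)
cell (2,2): code 0110 → (2.000,2.256)–(3.000,2.217)
cell (2,5): code 1001 → (3.000,5.191)–(2.000,5.189)
cell (3,2): code 0110 → (3.000,2.217)–(4.000,2.628)
cell (3,4): code 1011 → (4.000,4.886)–(3.697,5.000)
cell (3,5): code 0001 → (3.697,5.000)–(3.000,5.191)
cell (4,2): code 0010 → (4.000,2.628)–(4.429,3.000)
cell (4,3): code 0011 → (4.429,3.000)–(4.718,4.000)
cell (4,4): code 0001 → (4.718,4.000)–(4.000,4.886)
total: 14 segments, chained into 1 closed loop(s), length Σ = 11.411714

segments=14 loops=1 length=11.412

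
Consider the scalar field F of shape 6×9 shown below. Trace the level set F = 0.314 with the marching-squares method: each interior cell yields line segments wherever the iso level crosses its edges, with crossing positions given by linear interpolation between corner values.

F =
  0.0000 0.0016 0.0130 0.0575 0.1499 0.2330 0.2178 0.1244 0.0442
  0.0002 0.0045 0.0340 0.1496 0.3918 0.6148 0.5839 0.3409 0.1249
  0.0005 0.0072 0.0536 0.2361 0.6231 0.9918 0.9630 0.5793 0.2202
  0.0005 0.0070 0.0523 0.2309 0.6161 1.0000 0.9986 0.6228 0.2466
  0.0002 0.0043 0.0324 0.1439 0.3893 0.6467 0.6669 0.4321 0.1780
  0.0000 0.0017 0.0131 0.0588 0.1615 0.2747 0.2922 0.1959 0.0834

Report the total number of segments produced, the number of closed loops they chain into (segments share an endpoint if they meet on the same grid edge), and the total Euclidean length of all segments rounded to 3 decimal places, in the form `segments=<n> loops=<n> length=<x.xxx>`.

cell (0,3): code 0100 → (0.678,4.000)–(1.000,3.679)
cell (0,4): code 1100 → (0.212,5.000)–(0.678,4.000)
cell (0,5): code 1100 → (0.263,6.000)–(0.212,5.000)
cell (0,6): code 1100 → (0.876,7.000)–(0.263,6.000)
cell (0,7): code 1000 → (1.000,7.125)–(0.876,7.000)
cell (1,3): code 0110 → (1.000,3.679)–(2.000,3.201)
cell (1,7): code 1001 → (2.000,7.739)–(1.000,7.125)
cell (2,3): code 0110 → (2.000,3.201)–(3.000,3.216)
cell (2,7): code 1001 → (3.000,7.821)–(2.000,7.739)
cell (3,3): code 0110 → (3.000,3.216)–(4.000,3.693)
cell (3,7): code 1001 → (4.000,7.465)–(3.000,7.821)
cell (4,3): code 0010 → (4.000,3.693)–(4.331,4.000)
cell (4,4): code 0011 → (4.331,4.000)–(4.894,5.000)
cell (4,5): code 0011 → (4.894,5.000)–(4.942,6.000)
cell (4,6): code 0011 → (4.942,6.000)–(4.500,7.000)
cell (4,7): code 0001 → (4.500,7.000)–(4.000,7.465)
total: 16 segments, chained into 1 closed loop(s), length Σ = 14.738886

segments=16 loops=1 length=14.739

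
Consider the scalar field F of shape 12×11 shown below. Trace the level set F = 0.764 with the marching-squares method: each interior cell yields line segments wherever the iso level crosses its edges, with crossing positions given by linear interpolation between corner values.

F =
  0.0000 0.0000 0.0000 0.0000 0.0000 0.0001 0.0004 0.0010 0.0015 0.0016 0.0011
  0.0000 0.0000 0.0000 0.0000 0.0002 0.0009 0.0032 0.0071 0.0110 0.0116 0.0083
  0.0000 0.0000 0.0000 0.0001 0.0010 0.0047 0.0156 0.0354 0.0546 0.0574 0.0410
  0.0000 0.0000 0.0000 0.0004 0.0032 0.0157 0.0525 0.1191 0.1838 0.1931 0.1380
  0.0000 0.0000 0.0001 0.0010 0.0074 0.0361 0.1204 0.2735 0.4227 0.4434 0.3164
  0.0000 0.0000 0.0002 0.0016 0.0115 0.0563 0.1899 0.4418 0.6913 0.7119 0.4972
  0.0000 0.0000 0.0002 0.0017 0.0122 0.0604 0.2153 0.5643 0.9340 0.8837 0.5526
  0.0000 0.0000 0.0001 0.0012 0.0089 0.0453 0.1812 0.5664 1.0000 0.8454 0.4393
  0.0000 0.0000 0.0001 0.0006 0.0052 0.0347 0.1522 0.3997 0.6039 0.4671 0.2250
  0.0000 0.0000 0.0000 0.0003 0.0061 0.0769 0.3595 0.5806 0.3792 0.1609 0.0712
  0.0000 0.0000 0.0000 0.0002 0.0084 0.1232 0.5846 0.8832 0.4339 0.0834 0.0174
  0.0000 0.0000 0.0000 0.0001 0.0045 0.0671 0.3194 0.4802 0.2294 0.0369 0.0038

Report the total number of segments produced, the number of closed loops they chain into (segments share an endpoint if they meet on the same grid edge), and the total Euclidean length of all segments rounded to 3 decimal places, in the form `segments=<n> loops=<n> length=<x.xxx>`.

cell (5,7): code 0100 → (5.300,8.000)–(6.000,7.540)
cell (5,8): code 1100 → (5.303,9.000)–(5.300,8.000)
cell (5,9): code 1000 → (6.000,9.362)–(5.303,9.000)
cell (6,7): code 0110 → (6.000,7.540)–(7.000,7.456)
cell (6,9): code 1001 → (7.000,9.200)–(6.000,9.362)
cell (7,7): code 0010 → (7.000,7.456)–(7.596,8.000)
cell (7,8): code 0011 → (7.596,8.000)–(7.215,9.000)
cell (7,9): code 0001 → (7.215,9.000)–(7.000,9.200)
cell (9,6): code 0100 → (9.606,7.000)–(10.000,6.601)
cell (9,7): code 1000 → (10.000,7.265)–(9.606,7.000)
cell (10,6): code 0010 → (10.000,6.601)–(10.296,7.000)
cell (10,7): code 0001 → (10.296,7.000)–(10.000,7.265)
total: 12 segments, chained into 2 closed loop(s), length Σ = 8.740282

segments=12 loops=2 length=8.740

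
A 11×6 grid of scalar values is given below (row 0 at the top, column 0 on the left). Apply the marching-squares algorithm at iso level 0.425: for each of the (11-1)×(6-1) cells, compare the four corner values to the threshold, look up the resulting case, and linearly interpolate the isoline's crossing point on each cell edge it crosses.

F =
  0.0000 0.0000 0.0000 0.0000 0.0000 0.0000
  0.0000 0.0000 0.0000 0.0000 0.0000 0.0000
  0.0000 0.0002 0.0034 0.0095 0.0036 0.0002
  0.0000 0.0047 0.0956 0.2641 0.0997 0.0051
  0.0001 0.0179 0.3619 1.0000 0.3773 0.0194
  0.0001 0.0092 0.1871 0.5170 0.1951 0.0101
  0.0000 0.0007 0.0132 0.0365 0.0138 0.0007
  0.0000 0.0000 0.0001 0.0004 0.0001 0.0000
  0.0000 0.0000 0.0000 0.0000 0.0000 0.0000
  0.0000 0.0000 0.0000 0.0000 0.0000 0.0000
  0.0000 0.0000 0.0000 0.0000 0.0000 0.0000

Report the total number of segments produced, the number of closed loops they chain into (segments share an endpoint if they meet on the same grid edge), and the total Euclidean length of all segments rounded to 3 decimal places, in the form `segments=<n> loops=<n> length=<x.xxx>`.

cell (3,2): code 0100 → (3.219,3.000)–(4.000,2.099)
cell (3,3): code 1000 → (4.000,3.923)–(3.219,3.000)
cell (4,2): code 0110 → (4.000,2.099)–(5.000,2.721)
cell (4,3): code 1001 → (5.000,3.286)–(4.000,3.923)
cell (5,2): code 0010 → (5.000,2.721)–(5.191,3.000)
cell (5,3): code 0001 → (5.191,3.000)–(5.000,3.286)
total: 6 segments, chained into 1 closed loop(s), length Σ = 5.448358

segments=6 loops=1 length=5.448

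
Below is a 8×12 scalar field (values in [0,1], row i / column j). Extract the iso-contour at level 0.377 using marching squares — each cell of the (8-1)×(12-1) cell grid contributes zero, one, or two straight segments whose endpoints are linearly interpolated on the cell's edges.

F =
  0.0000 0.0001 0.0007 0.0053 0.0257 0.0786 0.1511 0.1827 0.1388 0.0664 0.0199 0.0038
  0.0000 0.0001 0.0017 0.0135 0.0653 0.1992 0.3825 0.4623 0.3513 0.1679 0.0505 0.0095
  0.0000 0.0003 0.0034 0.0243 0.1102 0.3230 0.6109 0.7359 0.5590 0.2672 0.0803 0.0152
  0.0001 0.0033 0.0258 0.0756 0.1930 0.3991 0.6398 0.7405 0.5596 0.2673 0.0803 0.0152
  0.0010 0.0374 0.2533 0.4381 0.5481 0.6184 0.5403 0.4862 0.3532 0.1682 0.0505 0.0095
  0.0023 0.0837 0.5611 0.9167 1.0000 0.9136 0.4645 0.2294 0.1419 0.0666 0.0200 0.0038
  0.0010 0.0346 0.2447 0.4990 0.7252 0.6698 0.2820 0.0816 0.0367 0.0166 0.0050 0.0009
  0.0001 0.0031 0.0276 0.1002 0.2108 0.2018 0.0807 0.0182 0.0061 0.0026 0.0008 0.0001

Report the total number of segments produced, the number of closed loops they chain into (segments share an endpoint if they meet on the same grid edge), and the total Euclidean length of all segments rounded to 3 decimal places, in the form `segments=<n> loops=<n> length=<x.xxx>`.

cell (0,5): code 0100 → (0.976,6.000)–(1.000,5.970)
cell (0,6): code 1100 → (0.695,7.000)–(0.976,6.000)
cell (0,7): code 1000 → (1.000,7.768)–(0.695,7.000)
cell (1,5): code 0110 → (1.000,5.970)–(2.000,5.188)
cell (1,7): code 1101 → (1.124,8.000)–(1.000,7.768)
cell (1,8): code 1000 → (2.000,8.624)–(1.124,8.000)
cell (2,4): code 0100 → (2.710,5.000)–(3.000,4.893)
cell (2,5): code 1110 → (2.000,5.188)–(2.710,5.000)
cell (2,8): code 1001 → (3.000,8.625)–(2.000,8.624)
cell (3,2): code 0100 → (3.831,3.000)–(4.000,2.669)
cell (3,3): code 1100 → (3.518,4.000)–(3.831,3.000)
cell (3,4): code 1110 → (3.000,4.893)–(3.518,4.000)
cell (3,7): code 1011 → (4.000,7.821)–(3.885,8.000)
cell (3,8): code 0001 → (3.885,8.000)–(3.000,8.625)
cell (4,1): code 0100 → (4.402,2.000)–(5.000,1.614)
cell (4,2): code 1110 → (4.000,2.669)–(4.402,2.000)
cell (4,6): code 1011 → (5.000,6.372)–(4.425,7.000)
cell (4,7): code 0001 → (4.425,7.000)–(4.000,7.821)
cell (5,1): code 0010 → (5.000,1.614)–(5.582,2.000)
cell (5,2): code 0111 → (5.582,2.000)–(6.000,2.520)
cell (5,5): code 1011 → (6.000,5.755)–(5.479,6.000)
cell (5,6): code 0001 → (5.479,6.000)–(5.000,6.372)
cell (6,2): code 0010 → (6.000,2.520)–(6.306,3.000)
cell (6,3): code 0011 → (6.306,3.000)–(6.677,4.000)
cell (6,4): code 0011 → (6.677,4.000)–(6.626,5.000)
cell (6,5): code 0001 → (6.626,5.000)–(6.000,5.755)
total: 26 segments, chained into 1 closed loop(s), length Σ = 19.735892

segments=26 loops=1 length=19.736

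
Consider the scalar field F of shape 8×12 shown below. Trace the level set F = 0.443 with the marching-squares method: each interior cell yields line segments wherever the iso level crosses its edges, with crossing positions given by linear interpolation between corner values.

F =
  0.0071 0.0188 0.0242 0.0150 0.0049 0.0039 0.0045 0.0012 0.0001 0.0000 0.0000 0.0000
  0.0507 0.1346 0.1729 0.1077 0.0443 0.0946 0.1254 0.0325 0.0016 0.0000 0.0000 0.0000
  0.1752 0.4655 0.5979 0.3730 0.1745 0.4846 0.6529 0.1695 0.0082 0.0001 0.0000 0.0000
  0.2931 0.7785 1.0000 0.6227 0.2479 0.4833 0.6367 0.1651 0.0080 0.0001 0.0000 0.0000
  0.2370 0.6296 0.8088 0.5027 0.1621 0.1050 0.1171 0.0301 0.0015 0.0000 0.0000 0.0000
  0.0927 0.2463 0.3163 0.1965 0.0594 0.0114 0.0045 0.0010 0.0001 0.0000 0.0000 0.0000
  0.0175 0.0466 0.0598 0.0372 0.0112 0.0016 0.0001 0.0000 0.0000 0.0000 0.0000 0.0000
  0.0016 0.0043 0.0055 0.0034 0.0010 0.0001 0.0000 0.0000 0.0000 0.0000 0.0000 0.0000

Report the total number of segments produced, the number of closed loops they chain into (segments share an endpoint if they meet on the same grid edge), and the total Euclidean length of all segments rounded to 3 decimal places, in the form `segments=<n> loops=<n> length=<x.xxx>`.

segments=20 loops=2 length=15.160

cell (1,0): code 0100 → (1.932,1.000)–(2.000,0.922)
cell (1,1): code 1100 → (1.636,2.000)–(1.932,1.000)
cell (1,2): code 1000 → (2.000,2.689)–(1.636,2.000)
cell (1,4): code 0100 → (1.893,5.000)–(2.000,4.866)
cell (1,5): code 1100 → (1.602,6.000)–(1.893,5.000)
cell (1,6): code 1000 → (2.000,6.434)–(1.602,6.000)
cell (2,0): code 0110 → (2.000,0.922)–(3.000,0.309)
cell (2,2): code 1101 → (2.280,3.000)–(2.000,2.689)
cell (2,3): code 1000 → (3.000,3.479)–(2.280,3.000)
cell (2,4): code 0110 → (2.000,4.866)–(3.000,4.829)
cell (2,6): code 1001 → (3.000,6.411)–(2.000,6.434)
cell (3,0): code 0110 → (3.000,0.309)–(4.000,0.525)
cell (3,3): code 1001 → (4.000,3.175)–(3.000,3.479)
cell (3,4): code 0010 → (3.000,4.829)–(3.107,5.000)
cell (3,5): code 0011 → (3.107,5.000)–(3.373,6.000)
cell (3,6): code 0001 → (3.373,6.000)–(3.000,6.411)
cell (4,0): code 0010 → (4.000,0.525)–(4.487,1.000)
cell (4,1): code 0011 → (4.487,1.000)–(4.743,2.000)
cell (4,2): code 0011 → (4.743,2.000)–(4.195,3.000)
cell (4,3): code 0001 → (4.195,3.000)–(4.000,3.175)
total: 20 segments, chained into 2 closed loop(s), length Σ = 15.159558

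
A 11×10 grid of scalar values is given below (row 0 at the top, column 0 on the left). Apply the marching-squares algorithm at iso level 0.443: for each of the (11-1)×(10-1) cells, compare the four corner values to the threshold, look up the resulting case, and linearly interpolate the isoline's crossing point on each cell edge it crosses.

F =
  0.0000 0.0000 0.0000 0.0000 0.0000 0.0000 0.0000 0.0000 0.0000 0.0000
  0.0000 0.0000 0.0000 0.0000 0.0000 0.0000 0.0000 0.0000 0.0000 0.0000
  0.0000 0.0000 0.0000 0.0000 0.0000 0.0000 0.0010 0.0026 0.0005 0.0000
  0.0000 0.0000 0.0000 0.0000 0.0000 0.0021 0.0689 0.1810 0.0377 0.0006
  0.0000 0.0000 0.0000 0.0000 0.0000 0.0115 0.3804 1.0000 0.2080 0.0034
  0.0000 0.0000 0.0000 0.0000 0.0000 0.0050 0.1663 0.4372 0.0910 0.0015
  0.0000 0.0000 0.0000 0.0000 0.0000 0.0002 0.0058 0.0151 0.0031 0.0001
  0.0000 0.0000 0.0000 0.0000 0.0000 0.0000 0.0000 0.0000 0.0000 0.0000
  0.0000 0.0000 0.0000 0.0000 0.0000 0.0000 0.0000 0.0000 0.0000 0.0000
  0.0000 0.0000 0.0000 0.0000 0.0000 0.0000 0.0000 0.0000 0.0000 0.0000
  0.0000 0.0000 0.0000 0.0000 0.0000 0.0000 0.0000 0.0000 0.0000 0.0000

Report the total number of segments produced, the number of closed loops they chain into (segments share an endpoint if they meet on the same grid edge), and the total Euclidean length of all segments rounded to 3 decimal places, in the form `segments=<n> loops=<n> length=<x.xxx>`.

cell (3,6): code 0100 → (3.320,7.000)–(4.000,6.101)
cell (3,7): code 1000 → (4.000,7.703)–(3.320,7.000)
cell (4,6): code 0010 → (4.000,6.101)–(4.990,7.000)
cell (4,7): code 0001 → (4.990,7.000)–(4.000,7.703)
total: 4 segments, chained into 1 closed loop(s), length Σ = 4.656728

segments=4 loops=1 length=4.657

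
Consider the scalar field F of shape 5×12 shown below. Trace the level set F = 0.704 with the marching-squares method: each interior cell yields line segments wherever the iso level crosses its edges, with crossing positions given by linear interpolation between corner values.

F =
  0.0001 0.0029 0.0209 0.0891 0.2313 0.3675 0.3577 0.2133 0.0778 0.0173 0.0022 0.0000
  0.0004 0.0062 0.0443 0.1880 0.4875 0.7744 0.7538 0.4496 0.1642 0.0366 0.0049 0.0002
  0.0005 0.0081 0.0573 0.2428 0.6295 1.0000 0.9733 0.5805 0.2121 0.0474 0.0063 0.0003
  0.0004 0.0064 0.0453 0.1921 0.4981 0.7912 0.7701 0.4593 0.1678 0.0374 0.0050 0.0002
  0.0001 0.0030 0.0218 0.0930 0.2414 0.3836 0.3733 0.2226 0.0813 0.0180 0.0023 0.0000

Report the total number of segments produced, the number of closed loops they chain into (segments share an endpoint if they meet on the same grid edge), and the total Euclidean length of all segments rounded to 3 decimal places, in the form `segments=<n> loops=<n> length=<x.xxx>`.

cell (0,4): code 0100 → (0.827,5.000)–(1.000,4.755)
cell (0,5): code 1100 → (0.874,6.000)–(0.827,5.000)
cell (0,6): code 1000 → (1.000,6.164)–(0.874,6.000)
cell (1,4): code 0110 → (1.000,4.755)–(2.000,4.201)
cell (1,6): code 1001 → (2.000,6.686)–(1.000,6.164)
cell (2,4): code 0110 → (2.000,4.201)–(3.000,4.702)
cell (2,6): code 1001 → (3.000,6.213)–(2.000,6.686)
cell (3,4): code 0010 → (3.000,4.702)–(3.214,5.000)
cell (3,5): code 0011 → (3.214,5.000)–(3.167,6.000)
cell (3,6): code 0001 → (3.167,6.000)–(3.000,6.213)
total: 10 segments, chained into 1 closed loop(s), length Σ = 7.641313

segments=10 loops=1 length=7.641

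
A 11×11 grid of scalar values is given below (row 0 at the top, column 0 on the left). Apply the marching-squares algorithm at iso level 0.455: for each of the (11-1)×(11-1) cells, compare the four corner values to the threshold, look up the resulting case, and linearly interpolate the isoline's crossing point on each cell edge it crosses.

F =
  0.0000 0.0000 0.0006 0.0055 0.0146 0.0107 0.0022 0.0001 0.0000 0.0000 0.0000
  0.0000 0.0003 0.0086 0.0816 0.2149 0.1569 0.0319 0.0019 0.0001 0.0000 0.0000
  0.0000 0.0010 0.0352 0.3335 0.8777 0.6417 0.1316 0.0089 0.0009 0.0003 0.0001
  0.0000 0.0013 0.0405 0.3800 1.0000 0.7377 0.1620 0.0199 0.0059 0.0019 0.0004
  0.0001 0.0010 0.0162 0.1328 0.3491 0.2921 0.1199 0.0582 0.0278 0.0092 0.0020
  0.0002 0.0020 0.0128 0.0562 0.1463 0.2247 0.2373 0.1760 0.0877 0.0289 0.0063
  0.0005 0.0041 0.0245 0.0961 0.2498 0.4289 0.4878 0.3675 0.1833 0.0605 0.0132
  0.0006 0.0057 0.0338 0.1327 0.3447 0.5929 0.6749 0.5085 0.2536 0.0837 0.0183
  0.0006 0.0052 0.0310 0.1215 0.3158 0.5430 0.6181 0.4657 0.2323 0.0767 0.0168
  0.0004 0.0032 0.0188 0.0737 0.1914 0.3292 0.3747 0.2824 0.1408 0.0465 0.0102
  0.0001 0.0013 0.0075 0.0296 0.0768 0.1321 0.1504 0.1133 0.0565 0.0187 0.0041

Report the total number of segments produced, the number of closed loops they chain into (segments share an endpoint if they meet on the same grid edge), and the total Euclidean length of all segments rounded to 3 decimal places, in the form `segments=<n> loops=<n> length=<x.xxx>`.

segments=20 loops=2 length=16.232

cell (1,3): code 0100 → (1.362,4.000)–(2.000,3.223)
cell (1,4): code 1100 → (1.615,5.000)–(1.362,4.000)
cell (1,5): code 1000 → (2.000,5.366)–(1.615,5.000)
cell (2,3): code 0110 → (2.000,3.223)–(3.000,3.121)
cell (2,5): code 1001 → (3.000,5.491)–(2.000,5.366)
cell (3,3): code 0010 → (3.000,3.121)–(3.837,4.000)
cell (3,4): code 0011 → (3.837,4.000)–(3.634,5.000)
cell (3,5): code 0001 → (3.634,5.000)–(3.000,5.491)
cell (5,5): code 0100 → (5.869,6.000)–(6.000,5.443)
cell (5,6): code 1000 → (6.000,6.273)–(5.869,6.000)
cell (6,4): code 0100 → (6.159,5.000)–(7.000,4.444)
cell (6,5): code 1110 → (6.000,5.443)–(6.159,5.000)
cell (6,6): code 1101 → (6.621,7.000)–(6.000,6.273)
cell (6,7): code 1000 → (7.000,7.210)–(6.621,7.000)
cell (7,4): code 0110 → (7.000,4.444)–(8.000,4.613)
cell (7,7): code 1001 → (8.000,7.046)–(7.000,7.210)
cell (8,4): code 0010 → (8.000,4.613)–(8.412,5.000)
cell (8,5): code 0011 → (8.412,5.000)–(8.670,6.000)
cell (8,6): code 0011 → (8.670,6.000)–(8.058,7.000)
cell (8,7): code 0001 → (8.058,7.000)–(8.000,7.046)
total: 20 segments, chained into 2 closed loop(s), length Σ = 16.232232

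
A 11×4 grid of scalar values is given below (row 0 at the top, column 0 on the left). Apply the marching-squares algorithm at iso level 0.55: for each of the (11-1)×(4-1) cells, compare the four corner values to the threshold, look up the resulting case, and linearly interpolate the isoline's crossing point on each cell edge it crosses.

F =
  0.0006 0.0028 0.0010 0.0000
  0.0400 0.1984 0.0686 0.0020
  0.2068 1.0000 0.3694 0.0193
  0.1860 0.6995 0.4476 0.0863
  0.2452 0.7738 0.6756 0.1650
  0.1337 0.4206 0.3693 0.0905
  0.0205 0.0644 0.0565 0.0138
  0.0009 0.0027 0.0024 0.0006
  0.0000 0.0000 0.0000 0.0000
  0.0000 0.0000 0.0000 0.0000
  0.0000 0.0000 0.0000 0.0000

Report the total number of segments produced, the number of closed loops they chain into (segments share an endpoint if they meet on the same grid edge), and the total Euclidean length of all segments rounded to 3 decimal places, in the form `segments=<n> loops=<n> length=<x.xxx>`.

cell (1,0): code 0100 → (1.439,1.000)–(2.000,0.433)
cell (1,1): code 1000 → (2.000,1.714)–(1.439,1.000)
cell (2,0): code 0110 → (2.000,0.433)–(3.000,0.709)
cell (2,1): code 1001 → (3.000,1.593)–(2.000,1.714)
cell (3,0): code 0110 → (3.000,0.709)–(4.000,0.577)
cell (3,1): code 1101 → (3.449,2.000)–(3.000,1.593)
cell (3,2): code 1000 → (4.000,2.246)–(3.449,2.000)
cell (4,0): code 0010 → (4.000,0.577)–(4.634,1.000)
cell (4,1): code 0011 → (4.634,1.000)–(4.410,2.000)
cell (4,2): code 0001 → (4.410,2.000)–(4.000,2.246)
total: 10 segments, chained into 1 closed loop(s), length Σ = 8.233418

segments=10 loops=1 length=8.233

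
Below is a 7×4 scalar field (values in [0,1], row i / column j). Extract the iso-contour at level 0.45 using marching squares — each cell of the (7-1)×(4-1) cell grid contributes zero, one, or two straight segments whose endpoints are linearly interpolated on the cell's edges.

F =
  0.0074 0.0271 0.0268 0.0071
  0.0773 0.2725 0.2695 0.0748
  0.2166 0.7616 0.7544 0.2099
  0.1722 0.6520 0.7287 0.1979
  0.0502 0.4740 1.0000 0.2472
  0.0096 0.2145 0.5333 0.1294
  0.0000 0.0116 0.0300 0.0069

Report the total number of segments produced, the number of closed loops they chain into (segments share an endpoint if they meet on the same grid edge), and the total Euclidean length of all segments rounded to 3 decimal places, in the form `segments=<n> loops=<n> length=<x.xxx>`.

cell (1,0): code 0100 → (1.363,1.000)–(2.000,0.428)
cell (1,1): code 1100 → (1.372,2.000)–(1.363,1.000)
cell (1,2): code 1000 → (2.000,2.559)–(1.372,2.000)
cell (2,0): code 0110 → (2.000,0.428)–(3.000,0.579)
cell (2,2): code 1001 → (3.000,2.525)–(2.000,2.559)
cell (3,0): code 0110 → (3.000,0.579)–(4.000,0.943)
cell (3,2): code 1001 → (4.000,2.731)–(3.000,2.525)
cell (4,0): code 0010 → (4.000,0.943)–(4.092,1.000)
cell (4,1): code 0111 → (4.092,1.000)–(5.000,1.739)
cell (4,2): code 1001 → (5.000,2.206)–(4.000,2.731)
cell (5,1): code 0010 → (5.000,1.739)–(5.166,2.000)
cell (5,2): code 0001 → (5.166,2.000)–(5.000,2.206)
total: 12 segments, chained into 1 closed loop(s), length Σ = 9.775249

segments=12 loops=1 length=9.775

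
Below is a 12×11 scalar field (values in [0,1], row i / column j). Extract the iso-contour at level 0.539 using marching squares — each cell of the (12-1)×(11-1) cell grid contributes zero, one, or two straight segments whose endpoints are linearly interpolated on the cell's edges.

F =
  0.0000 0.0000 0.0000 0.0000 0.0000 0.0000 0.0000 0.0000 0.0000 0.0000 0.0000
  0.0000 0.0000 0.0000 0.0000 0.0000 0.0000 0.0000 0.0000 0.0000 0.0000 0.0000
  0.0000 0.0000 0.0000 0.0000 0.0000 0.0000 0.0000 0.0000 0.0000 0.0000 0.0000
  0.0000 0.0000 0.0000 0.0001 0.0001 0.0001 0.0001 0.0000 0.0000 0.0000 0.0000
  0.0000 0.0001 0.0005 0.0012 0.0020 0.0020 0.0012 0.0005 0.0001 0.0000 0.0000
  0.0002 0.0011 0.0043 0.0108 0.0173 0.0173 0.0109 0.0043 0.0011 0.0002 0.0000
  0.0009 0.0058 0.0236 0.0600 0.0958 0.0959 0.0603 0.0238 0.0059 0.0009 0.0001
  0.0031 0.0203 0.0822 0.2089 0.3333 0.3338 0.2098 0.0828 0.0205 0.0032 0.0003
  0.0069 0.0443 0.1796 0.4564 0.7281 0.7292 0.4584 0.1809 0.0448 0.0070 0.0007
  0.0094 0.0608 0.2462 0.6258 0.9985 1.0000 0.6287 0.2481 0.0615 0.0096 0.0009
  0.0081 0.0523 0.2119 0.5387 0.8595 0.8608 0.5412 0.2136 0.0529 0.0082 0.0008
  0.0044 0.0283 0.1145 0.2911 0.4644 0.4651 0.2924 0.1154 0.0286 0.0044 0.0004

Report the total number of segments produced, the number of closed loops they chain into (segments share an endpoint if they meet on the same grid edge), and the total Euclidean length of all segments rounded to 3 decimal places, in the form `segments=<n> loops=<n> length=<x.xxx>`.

segments=14 loops=1 length=10.601

cell (7,3): code 0100 → (7.521,4.000)–(8.000,3.304)
cell (7,4): code 1100 → (7.519,5.000)–(7.521,4.000)
cell (7,5): code 1000 → (8.000,5.702)–(7.519,5.000)
cell (8,2): code 0100 → (8.488,3.000)–(9.000,2.771)
cell (8,3): code 1110 → (8.000,3.304)–(8.488,3.000)
cell (8,5): code 1101 → (8.473,6.000)–(8.000,5.702)
cell (8,6): code 1000 → (9.000,6.236)–(8.473,6.000)
cell (9,2): code 0010 → (9.000,2.771)–(9.997,3.000)
cell (9,3): code 0111 → (9.997,3.000)–(10.000,3.001)
cell (9,6): code 1001 → (10.000,6.007)–(9.000,6.236)
cell (10,3): code 0010 → (10.000,3.001)–(10.811,4.000)
cell (10,4): code 0011 → (10.811,4.000)–(10.813,5.000)
cell (10,5): code 0011 → (10.813,5.000)–(10.009,6.000)
cell (10,6): code 0001 → (10.009,6.000)–(10.000,6.007)
total: 14 segments, chained into 1 closed loop(s), length Σ = 10.601326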